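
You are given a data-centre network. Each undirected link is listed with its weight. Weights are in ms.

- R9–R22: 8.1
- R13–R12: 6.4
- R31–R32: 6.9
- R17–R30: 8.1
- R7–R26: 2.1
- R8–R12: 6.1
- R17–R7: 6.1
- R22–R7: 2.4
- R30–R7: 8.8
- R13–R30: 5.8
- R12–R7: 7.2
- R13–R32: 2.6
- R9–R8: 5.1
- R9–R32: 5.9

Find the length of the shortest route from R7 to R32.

16.2 ms

Compare a few routes:
R7–R30–R13–R32: 8.8+5.8+2.6 = 17.2
R7–R12–R13–R32: 7.2+6.4+2.6 = 16.2
R7–R22–R9–R32: 2.4+8.1+5.9 = 16.4
The minimum is 16.2 ms via R7–R12–R13–R32.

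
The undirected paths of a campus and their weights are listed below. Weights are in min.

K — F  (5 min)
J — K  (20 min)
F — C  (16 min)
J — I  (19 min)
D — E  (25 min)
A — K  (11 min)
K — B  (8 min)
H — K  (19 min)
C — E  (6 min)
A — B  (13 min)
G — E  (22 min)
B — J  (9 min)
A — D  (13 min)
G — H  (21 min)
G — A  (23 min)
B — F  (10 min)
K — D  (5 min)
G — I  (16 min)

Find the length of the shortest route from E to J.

Compare a few routes:
E–C–F–B–J: 6+16+10+9 = 41
E–C–F–K–B–J: 6+16+5+8+9 = 44
The minimum is 41 min via E–C–F–B–J.

41 min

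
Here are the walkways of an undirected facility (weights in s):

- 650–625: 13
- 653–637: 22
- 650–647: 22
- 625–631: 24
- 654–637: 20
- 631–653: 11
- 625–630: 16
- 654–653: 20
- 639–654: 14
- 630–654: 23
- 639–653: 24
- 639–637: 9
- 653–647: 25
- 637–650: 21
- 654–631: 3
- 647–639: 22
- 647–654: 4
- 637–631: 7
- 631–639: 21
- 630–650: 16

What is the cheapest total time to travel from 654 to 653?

Settle nodes by increasing distance from 654:
654: 0
631: 3  (via 654)
647: 4  (via 654)
637: 10  (via 631)
639: 14  (via 654)
653: 14  (via 631)
Shortest route: 654 → 631 → 653 = 14 s.

14 s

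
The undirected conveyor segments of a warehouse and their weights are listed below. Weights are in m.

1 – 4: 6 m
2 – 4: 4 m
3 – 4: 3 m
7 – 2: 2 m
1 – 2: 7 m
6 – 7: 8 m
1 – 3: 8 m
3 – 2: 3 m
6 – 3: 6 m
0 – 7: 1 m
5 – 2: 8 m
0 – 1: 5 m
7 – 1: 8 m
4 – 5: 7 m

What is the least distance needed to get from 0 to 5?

11 m

Enumerating some paths:
0–7–2–4–5: 1+2+4+7 = 14
0–7–2–5: 1+2+8 = 11
Cheapest is 0–7–2–5 at 11 m.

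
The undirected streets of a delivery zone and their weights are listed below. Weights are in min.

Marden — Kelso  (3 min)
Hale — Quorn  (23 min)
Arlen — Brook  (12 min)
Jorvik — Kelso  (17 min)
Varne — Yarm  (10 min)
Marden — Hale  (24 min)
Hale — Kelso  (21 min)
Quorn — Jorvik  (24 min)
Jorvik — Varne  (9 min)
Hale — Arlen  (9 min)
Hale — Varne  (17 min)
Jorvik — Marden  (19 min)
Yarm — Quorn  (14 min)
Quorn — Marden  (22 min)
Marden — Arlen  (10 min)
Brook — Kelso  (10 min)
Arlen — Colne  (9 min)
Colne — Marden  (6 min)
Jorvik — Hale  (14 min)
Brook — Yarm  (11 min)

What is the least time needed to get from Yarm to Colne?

30 min

Candidate routes:
Yarm → Brook → Arlen → Colne: 11+12+9 = 32
Yarm → Brook → Kelso → Marden → Colne: 11+10+3+6 = 30
Cheapest is Yarm → Brook → Kelso → Marden → Colne at 30 min.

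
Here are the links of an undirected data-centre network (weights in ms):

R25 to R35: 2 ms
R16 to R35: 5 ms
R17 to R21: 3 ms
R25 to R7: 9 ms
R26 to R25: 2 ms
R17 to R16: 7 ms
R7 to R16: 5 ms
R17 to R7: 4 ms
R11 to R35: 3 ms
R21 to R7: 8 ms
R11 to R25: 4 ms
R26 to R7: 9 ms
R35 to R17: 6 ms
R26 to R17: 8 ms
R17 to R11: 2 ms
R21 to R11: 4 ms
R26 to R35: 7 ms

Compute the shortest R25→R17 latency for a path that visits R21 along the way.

Best R25 to R21: R25–R11–R21 costing 8
Best R21 to R17: R21–R17 costing 3
Total via R21: 8 + 3 = 11 ms.

11 ms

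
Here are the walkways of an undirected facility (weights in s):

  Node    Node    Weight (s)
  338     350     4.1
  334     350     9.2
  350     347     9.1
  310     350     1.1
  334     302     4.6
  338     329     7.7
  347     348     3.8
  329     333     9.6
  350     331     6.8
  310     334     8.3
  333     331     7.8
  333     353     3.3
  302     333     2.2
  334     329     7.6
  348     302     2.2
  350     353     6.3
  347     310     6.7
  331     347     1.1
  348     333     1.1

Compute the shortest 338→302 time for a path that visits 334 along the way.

17.9 s

Shortest 338→334: 338–350–334 = 13.3
Best 334 to 302: 334–302 costing 4.6
Total via 334: 13.3 + 4.6 = 17.9 s.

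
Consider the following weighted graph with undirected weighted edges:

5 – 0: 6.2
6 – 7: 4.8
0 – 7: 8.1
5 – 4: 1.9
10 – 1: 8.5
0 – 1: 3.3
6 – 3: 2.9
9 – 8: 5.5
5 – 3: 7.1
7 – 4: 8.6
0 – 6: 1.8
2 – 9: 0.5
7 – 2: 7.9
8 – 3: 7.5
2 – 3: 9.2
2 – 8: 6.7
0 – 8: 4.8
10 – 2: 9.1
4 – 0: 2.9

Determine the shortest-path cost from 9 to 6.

12.1

Enumerating some paths:
9 → 2 → 3 → 6: 0.5+9.2+2.9 = 12.6
9 → 8 → 0 → 6: 5.5+4.8+1.8 = 12.1
The minimum is 12.1 via 9 → 8 → 0 → 6.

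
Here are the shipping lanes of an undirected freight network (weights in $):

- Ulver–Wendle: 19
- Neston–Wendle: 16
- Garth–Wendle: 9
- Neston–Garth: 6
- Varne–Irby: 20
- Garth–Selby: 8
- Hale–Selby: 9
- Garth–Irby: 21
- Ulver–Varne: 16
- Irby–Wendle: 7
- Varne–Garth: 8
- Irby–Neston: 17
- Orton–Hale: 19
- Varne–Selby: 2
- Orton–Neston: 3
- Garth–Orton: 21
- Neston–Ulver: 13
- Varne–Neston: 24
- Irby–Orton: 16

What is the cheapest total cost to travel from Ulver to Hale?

$27

Enumerating some paths:
Ulver–Neston–Orton–Hale: 13+3+19 = 35
Ulver–Varne–Selby–Hale: 16+2+9 = 27
Cheapest is Ulver–Varne–Selby–Hale at $27.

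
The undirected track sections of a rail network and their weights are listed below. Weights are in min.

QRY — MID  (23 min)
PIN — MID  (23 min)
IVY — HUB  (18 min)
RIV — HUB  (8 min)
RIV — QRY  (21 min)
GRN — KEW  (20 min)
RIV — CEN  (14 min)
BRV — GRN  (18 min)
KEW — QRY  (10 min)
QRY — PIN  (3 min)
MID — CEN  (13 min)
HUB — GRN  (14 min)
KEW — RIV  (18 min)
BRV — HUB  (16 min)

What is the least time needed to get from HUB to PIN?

32 min

Candidate routes:
HUB - RIV - KEW - QRY - PIN: 8+18+10+3 = 39
HUB - GRN - KEW - QRY - PIN: 14+20+10+3 = 47
HUB - RIV - QRY - PIN: 8+21+3 = 32
HUB - RIV - CEN - MID - PIN: 8+14+13+23 = 58
The minimum is 32 min via HUB - RIV - QRY - PIN.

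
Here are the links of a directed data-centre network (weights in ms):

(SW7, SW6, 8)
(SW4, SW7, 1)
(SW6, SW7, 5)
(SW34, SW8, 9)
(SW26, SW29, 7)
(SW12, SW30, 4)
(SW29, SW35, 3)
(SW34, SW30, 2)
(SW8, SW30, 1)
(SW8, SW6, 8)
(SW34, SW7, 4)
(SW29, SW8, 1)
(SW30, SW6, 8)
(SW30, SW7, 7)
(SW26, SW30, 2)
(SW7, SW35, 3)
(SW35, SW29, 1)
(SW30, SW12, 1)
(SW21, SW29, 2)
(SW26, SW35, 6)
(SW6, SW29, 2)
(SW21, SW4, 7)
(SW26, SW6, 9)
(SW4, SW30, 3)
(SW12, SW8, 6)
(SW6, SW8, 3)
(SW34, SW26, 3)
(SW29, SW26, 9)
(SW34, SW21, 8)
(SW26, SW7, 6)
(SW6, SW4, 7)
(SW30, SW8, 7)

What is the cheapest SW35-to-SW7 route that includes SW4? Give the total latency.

18 ms

Shortest SW35→SW4: SW35 → SW29 → SW8 → SW6 → SW4 = 17
Shortest SW4→SW7: SW4 → SW7 = 1
Total via SW4: 17 + 1 = 18 ms.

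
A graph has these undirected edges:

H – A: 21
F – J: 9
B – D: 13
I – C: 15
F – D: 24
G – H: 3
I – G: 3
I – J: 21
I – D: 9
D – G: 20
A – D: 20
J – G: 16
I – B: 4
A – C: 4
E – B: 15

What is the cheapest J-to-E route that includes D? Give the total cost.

Shortest J→D: J → G → I → D = 28
Best D to E: D → B → E costing 28
Total via D: 28 + 28 = 56.

56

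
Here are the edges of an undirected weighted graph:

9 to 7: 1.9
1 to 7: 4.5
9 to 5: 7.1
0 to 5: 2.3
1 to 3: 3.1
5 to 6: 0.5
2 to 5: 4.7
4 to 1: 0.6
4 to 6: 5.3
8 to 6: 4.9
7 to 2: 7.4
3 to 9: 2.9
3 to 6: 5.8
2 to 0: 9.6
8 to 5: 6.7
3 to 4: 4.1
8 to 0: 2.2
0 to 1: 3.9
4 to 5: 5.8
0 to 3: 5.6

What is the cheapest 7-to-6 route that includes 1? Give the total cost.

10.4

Best 7 to 1: 7–1 costing 4.5
Shortest 1→6: 1–4–6 = 5.9
Total via 1: 4.5 + 5.9 = 10.4.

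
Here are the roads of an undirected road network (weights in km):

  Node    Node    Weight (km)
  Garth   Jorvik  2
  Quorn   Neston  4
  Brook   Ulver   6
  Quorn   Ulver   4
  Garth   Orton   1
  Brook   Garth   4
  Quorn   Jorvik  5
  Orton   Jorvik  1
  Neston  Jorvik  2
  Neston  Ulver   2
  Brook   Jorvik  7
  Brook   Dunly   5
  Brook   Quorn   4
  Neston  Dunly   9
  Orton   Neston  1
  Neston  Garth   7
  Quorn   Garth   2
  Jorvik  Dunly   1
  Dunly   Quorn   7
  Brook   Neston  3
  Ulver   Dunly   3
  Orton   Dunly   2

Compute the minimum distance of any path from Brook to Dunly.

5 km

Shortest distances from Brook:
Brook: 0
Neston: 3  (via Brook)
Quorn: 4  (via Brook)
Garth: 4  (via Brook)
Orton: 4  (via Neston)
Ulver: 5  (via Neston)
Jorvik: 5  (via Neston)
Dunly: 5  (via Brook)
Shortest route: Brook–Dunly = 5 km.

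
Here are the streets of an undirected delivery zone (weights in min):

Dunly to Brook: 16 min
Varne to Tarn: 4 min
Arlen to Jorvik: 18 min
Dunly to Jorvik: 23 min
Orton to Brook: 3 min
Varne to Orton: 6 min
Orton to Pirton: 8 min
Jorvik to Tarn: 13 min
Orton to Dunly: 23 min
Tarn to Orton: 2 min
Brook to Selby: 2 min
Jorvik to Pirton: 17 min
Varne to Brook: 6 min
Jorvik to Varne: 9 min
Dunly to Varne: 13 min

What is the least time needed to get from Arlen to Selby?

35 min

Candidate routes:
Arlen–Jorvik–Varne–Tarn–Orton–Brook–Selby: 18+9+4+2+3+2 = 38
Arlen–Jorvik–Tarn–Orton–Brook–Selby: 18+13+2+3+2 = 38
Arlen–Jorvik–Varne–Brook–Selby: 18+9+6+2 = 35
Arlen–Jorvik–Varne–Orton–Brook–Selby: 18+9+6+3+2 = 38
Cheapest is Arlen–Jorvik–Varne–Brook–Selby at 35 min.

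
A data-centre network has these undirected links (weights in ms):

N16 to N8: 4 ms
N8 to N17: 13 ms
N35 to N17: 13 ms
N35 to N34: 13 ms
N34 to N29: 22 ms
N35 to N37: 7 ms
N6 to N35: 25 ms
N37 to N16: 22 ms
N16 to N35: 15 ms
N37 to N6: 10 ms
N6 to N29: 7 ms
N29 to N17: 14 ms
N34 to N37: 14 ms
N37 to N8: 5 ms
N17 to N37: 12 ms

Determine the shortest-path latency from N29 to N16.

Candidate routes:
N29 → N6 → N37 → N8 → N16: 7+10+5+4 = 26
N29 → N17 → N37 → N8 → N16: 14+12+5+4 = 35
N29 → N17 → N8 → N16: 14+13+4 = 31
Cheapest is N29 → N6 → N37 → N8 → N16 at 26 ms.

26 ms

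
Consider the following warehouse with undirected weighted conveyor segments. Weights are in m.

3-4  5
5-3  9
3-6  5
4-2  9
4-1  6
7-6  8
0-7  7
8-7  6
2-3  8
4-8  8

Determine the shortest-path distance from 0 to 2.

Candidate routes:
0 → 7 → 6 → 3 → 4 → 2: 7+8+5+5+9 = 34
0 → 7 → 8 → 4 → 3 → 2: 7+6+8+5+8 = 34
0 → 7 → 8 → 4 → 2: 7+6+8+9 = 30
0 → 7 → 6 → 3 → 2: 7+8+5+8 = 28
The minimum is 28 m via 0 → 7 → 6 → 3 → 2.

28 m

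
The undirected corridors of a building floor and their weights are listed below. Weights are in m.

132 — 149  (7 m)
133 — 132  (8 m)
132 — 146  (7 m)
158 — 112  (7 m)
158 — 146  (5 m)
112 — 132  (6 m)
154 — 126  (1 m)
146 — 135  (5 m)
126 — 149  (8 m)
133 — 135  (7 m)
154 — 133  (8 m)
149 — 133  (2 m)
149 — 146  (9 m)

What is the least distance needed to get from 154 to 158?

23 m

Settle nodes by increasing distance from 154:
154: 0
126: 1  (via 154)
133: 8  (via 154)
149: 9  (via 126)
135: 15  (via 133)
132: 16  (via 133)
146: 18  (via 149)
112: 22  (via 132)
158: 23  (via 146)
Shortest route: 154 → 126 → 149 → 146 → 158 = 23 m.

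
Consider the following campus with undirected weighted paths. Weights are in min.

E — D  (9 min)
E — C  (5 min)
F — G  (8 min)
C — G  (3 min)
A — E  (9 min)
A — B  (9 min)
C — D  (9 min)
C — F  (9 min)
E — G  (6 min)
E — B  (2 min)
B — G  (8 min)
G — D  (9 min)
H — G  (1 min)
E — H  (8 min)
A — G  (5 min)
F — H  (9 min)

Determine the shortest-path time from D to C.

Candidate routes:
D → C: 9 = 9
D → G → C: 9+3 = 12
Cheapest is D → C at 9 min.

9 min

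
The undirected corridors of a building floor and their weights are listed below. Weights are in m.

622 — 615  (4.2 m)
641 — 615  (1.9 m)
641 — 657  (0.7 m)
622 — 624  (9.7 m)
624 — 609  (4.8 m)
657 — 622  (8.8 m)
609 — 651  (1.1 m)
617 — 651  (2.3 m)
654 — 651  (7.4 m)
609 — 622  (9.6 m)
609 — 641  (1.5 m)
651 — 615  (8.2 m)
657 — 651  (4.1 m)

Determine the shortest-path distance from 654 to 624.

13.3 m

Shortest distances from 654:
654: 0
651: 7.4  (via 654)
609: 8.5  (via 651)
617: 9.7  (via 651)
641: 10  (via 609)
657: 10.7  (via 641)
615: 11.9  (via 641)
624: 13.3  (via 609)
Shortest route: 654 → 651 → 609 → 624 = 13.3 m.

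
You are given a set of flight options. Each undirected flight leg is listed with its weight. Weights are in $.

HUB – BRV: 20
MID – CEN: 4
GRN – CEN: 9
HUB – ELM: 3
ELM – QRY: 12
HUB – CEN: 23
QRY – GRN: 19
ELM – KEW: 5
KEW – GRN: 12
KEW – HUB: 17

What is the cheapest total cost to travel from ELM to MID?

$30

Settle nodes by increasing distance from ELM:
ELM: 0
HUB: 3  (via ELM)
KEW: 5  (via ELM)
QRY: 12  (via ELM)
GRN: 17  (via KEW)
BRV: 23  (via HUB)
CEN: 26  (via HUB)
MID: 30  (via CEN)
Shortest route: ELM–HUB–CEN–MID = $30.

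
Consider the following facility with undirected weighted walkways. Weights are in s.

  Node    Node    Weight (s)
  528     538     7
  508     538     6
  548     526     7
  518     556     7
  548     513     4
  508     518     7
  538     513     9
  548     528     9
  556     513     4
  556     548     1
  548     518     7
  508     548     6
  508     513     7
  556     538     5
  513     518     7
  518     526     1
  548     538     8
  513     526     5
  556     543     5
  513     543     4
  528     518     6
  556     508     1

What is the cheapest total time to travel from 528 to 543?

Compare a few routes:
528–548–556–543: 9+1+5 = 15
528–518–526–513–543: 6+1+5+4 = 16
The minimum is 15 s via 528–548–556–543.

15 s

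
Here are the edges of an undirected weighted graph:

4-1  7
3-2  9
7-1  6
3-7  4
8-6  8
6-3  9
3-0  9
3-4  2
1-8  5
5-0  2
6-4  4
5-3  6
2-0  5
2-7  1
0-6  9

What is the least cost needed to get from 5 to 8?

Candidate routes:
5–0–6–8: 2+9+8 = 19
5–3–4–1–8: 6+2+7+5 = 20
The minimum is 19 via 5–0–6–8.

19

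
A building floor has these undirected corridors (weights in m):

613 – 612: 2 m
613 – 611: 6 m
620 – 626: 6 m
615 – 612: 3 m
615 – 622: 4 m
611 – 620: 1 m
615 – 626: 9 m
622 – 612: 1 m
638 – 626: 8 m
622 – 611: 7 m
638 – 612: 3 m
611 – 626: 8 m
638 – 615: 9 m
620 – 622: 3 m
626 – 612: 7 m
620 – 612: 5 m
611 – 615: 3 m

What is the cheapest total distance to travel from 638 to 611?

Enumerating some paths:
638 - 612 - 615 - 611: 3+3+3 = 9
638 - 612 - 620 - 611: 3+5+1 = 9
638 - 612 - 622 - 615 - 611: 3+1+4+3 = 11
638 - 612 - 622 - 620 - 611: 3+1+3+1 = 8
Cheapest is 638 - 612 - 622 - 620 - 611 at 8 m.

8 m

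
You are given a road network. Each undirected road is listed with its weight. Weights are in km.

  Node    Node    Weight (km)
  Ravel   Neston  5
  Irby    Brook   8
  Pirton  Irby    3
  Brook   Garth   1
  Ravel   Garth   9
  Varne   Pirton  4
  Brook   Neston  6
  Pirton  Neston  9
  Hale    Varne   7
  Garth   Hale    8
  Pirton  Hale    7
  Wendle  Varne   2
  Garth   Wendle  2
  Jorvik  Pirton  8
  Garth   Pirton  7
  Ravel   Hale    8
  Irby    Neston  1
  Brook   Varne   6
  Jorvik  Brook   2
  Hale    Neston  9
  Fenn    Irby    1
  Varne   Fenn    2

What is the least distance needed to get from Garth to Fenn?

6 km

Candidate routes:
Garth → Brook → Neston → Irby → Fenn: 1+6+1+1 = 9
Garth → Wendle → Varne → Fenn: 2+2+2 = 6
Cheapest is Garth → Wendle → Varne → Fenn at 6 km.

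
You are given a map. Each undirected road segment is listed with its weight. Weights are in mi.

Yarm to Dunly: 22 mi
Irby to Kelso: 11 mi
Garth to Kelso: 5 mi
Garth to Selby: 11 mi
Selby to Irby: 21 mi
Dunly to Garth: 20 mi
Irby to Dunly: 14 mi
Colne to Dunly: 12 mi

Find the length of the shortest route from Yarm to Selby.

53 mi

Shortest distances from Yarm:
Yarm: 0
Dunly: 22  (via Yarm)
Colne: 34  (via Dunly)
Irby: 36  (via Dunly)
Garth: 42  (via Dunly)
Kelso: 47  (via Irby)
Selby: 53  (via Garth)
Shortest route: Yarm → Dunly → Garth → Selby = 53 mi.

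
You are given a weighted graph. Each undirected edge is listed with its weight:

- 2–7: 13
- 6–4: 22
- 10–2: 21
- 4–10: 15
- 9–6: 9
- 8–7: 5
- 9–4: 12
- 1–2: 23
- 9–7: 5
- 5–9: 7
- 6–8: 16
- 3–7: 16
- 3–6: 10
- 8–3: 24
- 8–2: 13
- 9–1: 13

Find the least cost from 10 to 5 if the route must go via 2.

46

Best 10 to 2: 10–2 costing 21
Shortest 2→5: 2–7–9–5 = 25
Total via 2: 21 + 25 = 46.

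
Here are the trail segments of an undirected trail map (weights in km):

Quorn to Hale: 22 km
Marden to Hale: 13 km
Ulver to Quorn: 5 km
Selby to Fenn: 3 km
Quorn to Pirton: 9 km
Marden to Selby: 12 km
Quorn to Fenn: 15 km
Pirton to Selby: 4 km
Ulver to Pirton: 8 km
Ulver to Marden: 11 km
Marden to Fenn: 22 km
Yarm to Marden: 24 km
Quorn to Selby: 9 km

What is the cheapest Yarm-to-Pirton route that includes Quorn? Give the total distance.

Best Yarm to Quorn: Yarm → Marden → Ulver → Quorn costing 40
Shortest Quorn→Pirton: Quorn → Pirton = 9
Total via Quorn: 40 + 9 = 49 km.

49 km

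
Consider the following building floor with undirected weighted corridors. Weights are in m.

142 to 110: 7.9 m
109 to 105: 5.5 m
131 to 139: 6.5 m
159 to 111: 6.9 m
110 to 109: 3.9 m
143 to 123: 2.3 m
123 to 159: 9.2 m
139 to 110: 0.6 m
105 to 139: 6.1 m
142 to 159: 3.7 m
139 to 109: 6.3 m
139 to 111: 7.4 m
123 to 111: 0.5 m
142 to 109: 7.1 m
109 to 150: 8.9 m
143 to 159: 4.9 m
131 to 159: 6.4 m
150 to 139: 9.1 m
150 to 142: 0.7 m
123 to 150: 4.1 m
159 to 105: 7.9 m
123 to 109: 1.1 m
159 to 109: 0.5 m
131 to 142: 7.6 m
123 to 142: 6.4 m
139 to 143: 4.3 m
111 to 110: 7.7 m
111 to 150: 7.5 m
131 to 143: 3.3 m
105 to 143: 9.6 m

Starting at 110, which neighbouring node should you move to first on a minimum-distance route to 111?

Candidate routes:
110 - 109 - 123 - 111: 3.9+1.1+0.5 = 5.5
110 - 139 - 143 - 123 - 111: 0.6+4.3+2.3+0.5 = 7.7
110 - 111: 7.7 = 7.7
The minimum is 5.5 m via 110 - 109 - 123 - 111.
So from 110 the first move is to 109.

109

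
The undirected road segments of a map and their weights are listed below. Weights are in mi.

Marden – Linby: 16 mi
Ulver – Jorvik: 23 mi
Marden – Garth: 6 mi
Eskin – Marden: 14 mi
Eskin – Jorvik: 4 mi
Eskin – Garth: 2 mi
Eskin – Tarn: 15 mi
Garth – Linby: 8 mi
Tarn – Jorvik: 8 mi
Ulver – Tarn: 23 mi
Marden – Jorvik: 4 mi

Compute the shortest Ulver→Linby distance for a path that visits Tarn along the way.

Shortest Ulver→Tarn: Ulver → Tarn = 23
Best Tarn to Linby: Tarn → Jorvik → Eskin → Garth → Linby costing 22
Total via Tarn: 23 + 22 = 45 mi.

45 mi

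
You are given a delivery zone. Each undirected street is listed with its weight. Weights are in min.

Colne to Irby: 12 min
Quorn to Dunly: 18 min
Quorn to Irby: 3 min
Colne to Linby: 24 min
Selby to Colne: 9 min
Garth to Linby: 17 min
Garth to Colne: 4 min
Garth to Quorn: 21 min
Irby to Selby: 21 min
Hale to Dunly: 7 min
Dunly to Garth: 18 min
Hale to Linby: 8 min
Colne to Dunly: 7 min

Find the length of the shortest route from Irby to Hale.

26 min

Compare a few routes:
Irby–Colne–Garth–Dunly–Hale: 12+4+18+7 = 41
Irby–Colne–Garth–Linby–Hale: 12+4+17+8 = 41
Irby–Colne–Dunly–Hale: 12+7+7 = 26
Irby–Quorn–Dunly–Hale: 3+18+7 = 28
Cheapest is Irby–Colne–Dunly–Hale at 26 min.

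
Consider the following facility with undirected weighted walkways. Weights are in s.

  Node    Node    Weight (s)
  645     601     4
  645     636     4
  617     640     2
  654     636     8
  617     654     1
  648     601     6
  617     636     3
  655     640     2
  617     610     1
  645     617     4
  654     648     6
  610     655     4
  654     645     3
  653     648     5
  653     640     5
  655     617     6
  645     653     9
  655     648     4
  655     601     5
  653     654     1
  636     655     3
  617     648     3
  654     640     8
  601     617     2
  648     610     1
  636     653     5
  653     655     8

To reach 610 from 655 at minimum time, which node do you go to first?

610

Compare a few routes:
655 → 610: 4 = 4
655 → 640 → 617 → 610: 2+2+1 = 5
655 → 648 → 610: 4+1 = 5
The minimum is 4 s via 655 → 610.
So from 655 the first move is to 610.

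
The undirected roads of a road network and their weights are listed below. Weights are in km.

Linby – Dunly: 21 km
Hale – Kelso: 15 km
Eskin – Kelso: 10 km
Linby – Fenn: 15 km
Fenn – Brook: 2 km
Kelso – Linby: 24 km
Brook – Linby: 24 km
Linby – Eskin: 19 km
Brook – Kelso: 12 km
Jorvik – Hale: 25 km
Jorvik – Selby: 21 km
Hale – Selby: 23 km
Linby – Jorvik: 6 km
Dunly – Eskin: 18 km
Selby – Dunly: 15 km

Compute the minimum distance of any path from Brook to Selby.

Shortest distances from Brook:
Brook: 0
Fenn: 2  (via Brook)
Kelso: 12  (via Brook)
Linby: 17  (via Fenn)
Eskin: 22  (via Kelso)
Jorvik: 23  (via Linby)
Hale: 27  (via Kelso)
Dunly: 38  (via Linby)
Selby: 44  (via Jorvik)
Shortest route: Brook → Fenn → Linby → Jorvik → Selby = 44 km.

44 km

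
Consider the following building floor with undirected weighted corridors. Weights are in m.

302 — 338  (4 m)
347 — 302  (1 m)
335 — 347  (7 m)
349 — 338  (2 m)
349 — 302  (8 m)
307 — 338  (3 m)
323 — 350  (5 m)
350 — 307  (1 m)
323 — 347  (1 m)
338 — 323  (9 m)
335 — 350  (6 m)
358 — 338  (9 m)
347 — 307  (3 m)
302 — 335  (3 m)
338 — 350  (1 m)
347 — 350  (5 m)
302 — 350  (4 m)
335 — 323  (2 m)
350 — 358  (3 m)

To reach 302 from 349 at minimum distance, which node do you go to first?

Compare a few routes:
349 → 338 → 302: 2+4 = 6
349 → 338 → 350 → 302: 2+1+4 = 7
Cheapest is 349 → 338 → 302 at 6 m.
So from 349 the first move is to 338.

338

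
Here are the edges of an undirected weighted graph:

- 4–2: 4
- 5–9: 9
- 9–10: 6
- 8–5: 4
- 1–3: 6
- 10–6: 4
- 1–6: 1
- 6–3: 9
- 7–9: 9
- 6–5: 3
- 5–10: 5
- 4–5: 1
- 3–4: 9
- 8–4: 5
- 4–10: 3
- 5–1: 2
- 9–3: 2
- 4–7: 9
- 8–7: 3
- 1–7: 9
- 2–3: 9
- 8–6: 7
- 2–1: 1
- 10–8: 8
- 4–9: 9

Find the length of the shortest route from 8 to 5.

4

Shortest distances from 8:
8: 0
7: 3  (via 8)
5: 4  (via 8)
Shortest route: 8 → 5 = 4.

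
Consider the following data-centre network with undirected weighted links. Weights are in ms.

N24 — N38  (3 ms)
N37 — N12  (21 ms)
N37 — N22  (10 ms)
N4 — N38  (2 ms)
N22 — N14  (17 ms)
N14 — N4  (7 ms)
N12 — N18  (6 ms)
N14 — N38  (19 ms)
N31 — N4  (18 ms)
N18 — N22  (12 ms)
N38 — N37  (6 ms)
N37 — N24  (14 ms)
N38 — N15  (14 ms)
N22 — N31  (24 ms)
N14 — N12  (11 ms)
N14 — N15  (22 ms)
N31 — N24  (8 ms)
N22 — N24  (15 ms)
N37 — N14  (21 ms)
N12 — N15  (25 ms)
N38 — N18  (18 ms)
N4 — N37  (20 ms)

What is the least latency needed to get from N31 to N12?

31 ms

Running Dijkstra from N31:
N31: 0
N24: 8  (via N31)
N38: 11  (via N24)
N4: 13  (via N38)
N37: 17  (via N38)
N14: 20  (via N4)
N22: 23  (via N24)
N15: 25  (via N38)
N18: 29  (via N38)
N12: 31  (via N14)
Shortest route: N31 → N24 → N38 → N4 → N14 → N12 = 31 ms.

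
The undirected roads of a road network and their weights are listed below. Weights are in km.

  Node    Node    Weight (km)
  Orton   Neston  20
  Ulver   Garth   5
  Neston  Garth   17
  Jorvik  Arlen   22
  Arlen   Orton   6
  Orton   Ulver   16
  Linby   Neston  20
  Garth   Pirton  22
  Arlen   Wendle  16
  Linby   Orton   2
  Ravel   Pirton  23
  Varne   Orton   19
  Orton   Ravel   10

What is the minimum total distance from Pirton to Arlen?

Settle nodes by increasing distance from Pirton:
Pirton: 0
Garth: 22  (via Pirton)
Ravel: 23  (via Pirton)
Ulver: 27  (via Garth)
Orton: 33  (via Ravel)
Linby: 35  (via Orton)
Neston: 39  (via Garth)
Arlen: 39  (via Orton)
Shortest route: Pirton–Ravel–Orton–Arlen = 39 km.

39 km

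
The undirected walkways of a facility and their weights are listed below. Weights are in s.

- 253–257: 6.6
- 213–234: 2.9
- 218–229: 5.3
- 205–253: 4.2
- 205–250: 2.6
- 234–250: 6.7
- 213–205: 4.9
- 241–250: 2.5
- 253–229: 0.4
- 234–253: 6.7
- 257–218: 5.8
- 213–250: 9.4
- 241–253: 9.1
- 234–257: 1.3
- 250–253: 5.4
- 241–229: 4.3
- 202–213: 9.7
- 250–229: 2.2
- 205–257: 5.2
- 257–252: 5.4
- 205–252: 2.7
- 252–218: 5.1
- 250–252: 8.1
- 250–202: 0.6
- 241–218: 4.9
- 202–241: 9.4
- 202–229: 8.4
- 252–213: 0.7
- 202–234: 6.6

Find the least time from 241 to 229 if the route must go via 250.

Shortest 241→250: 241 → 250 = 2.5
Shortest 250→229: 250 → 229 = 2.2
Total via 250: 2.5 + 2.2 = 4.7 s.

4.7 s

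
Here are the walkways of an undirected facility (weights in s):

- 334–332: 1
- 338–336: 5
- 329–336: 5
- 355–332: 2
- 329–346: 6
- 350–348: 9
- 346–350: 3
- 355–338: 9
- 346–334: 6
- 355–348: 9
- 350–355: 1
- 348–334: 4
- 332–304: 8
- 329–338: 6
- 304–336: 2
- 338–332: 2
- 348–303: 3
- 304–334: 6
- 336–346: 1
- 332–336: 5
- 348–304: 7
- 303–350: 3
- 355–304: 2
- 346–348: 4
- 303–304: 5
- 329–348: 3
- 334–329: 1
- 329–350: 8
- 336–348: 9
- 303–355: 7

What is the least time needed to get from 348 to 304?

7 s

Compare a few routes:
348 - 303 - 304: 3+5 = 8
348 - 329 - 334 - 332 - 355 - 304: 3+1+1+2+2 = 9
348 - 304: 7 = 7
The minimum is 7 s via 348 - 304.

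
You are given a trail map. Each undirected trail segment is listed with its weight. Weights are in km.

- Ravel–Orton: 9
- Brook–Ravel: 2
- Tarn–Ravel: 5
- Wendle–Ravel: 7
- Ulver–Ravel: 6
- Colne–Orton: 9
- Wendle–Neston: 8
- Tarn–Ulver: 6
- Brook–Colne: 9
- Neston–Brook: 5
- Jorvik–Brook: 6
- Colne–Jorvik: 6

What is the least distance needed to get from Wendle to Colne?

18 km

Enumerating some paths:
Wendle–Ravel–Brook–Jorvik–Colne: 7+2+6+6 = 21
Wendle–Ravel–Brook–Colne: 7+2+9 = 18
The minimum is 18 km via Wendle–Ravel–Brook–Colne.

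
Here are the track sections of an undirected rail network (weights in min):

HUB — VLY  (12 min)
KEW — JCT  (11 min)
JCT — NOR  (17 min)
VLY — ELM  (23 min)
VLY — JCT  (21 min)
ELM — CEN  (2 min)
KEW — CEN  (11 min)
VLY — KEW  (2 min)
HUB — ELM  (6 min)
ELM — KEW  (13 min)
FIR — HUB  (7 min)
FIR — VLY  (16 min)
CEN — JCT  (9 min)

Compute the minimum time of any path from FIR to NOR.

41 min

Compare a few routes:
FIR → VLY → KEW → JCT → NOR: 16+2+11+17 = 46
FIR → HUB → ELM → CEN → JCT → NOR: 7+6+2+9+17 = 41
Cheapest is FIR → HUB → ELM → CEN → JCT → NOR at 41 min.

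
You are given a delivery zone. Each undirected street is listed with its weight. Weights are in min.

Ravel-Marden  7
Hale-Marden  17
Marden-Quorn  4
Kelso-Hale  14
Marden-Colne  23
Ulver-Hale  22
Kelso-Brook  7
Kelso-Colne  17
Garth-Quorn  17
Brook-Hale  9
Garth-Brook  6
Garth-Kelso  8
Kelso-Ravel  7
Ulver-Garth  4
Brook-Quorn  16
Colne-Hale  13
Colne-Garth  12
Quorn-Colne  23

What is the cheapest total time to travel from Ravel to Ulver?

Enumerating some paths:
Ravel - Kelso - Garth - Ulver: 7+8+4 = 19
Ravel - Marden - Quorn - Garth - Ulver: 7+4+17+4 = 32
Ravel - Kelso - Brook - Garth - Ulver: 7+7+6+4 = 24
Ravel - Marden - Quorn - Brook - Garth - Ulver: 7+4+16+6+4 = 37
The minimum is 19 min via Ravel - Kelso - Garth - Ulver.

19 min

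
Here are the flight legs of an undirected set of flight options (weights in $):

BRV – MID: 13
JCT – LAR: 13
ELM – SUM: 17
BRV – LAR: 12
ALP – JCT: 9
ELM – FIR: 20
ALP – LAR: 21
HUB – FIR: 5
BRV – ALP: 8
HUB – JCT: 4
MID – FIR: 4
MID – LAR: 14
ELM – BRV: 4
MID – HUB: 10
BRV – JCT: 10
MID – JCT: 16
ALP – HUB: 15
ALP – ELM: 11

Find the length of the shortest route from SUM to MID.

Running Dijkstra from SUM:
SUM: 0
ELM: 17  (via SUM)
BRV: 21  (via ELM)
ALP: 28  (via ELM)
JCT: 31  (via BRV)
LAR: 33  (via BRV)
MID: 34  (via BRV)
Shortest route: SUM–ELM–BRV–MID = $34.

$34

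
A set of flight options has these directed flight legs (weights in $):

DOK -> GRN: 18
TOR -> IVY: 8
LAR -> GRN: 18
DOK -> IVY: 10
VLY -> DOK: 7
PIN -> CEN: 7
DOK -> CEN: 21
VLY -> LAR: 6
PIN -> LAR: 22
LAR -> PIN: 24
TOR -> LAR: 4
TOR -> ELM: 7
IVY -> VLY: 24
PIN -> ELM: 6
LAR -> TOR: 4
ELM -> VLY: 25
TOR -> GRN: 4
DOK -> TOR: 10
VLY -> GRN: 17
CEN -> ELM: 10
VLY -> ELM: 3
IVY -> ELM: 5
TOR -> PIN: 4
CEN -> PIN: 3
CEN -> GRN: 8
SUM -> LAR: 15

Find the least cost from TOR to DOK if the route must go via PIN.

$42

Shortest TOR→PIN: TOR–PIN = 4
Shortest PIN→DOK: PIN–ELM–VLY–DOK = 38
Total via PIN: 4 + 38 = $42.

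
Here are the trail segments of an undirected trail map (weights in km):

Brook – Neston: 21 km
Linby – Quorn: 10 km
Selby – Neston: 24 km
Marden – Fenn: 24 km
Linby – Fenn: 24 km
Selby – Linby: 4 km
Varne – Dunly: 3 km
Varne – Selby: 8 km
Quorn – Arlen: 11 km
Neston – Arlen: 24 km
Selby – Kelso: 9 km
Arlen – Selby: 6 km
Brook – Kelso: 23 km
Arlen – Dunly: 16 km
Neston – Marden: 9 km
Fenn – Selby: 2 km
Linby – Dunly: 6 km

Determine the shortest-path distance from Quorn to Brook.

46 km

Enumerating some paths:
Quorn - Arlen - Neston - Brook: 11+24+21 = 56
Quorn - Linby - Dunly - Varne - Selby - Kelso - Brook: 10+6+3+8+9+23 = 59
Quorn - Arlen - Selby - Kelso - Brook: 11+6+9+23 = 49
Quorn - Linby - Selby - Kelso - Brook: 10+4+9+23 = 46
Cheapest is Quorn - Linby - Selby - Kelso - Brook at 46 km.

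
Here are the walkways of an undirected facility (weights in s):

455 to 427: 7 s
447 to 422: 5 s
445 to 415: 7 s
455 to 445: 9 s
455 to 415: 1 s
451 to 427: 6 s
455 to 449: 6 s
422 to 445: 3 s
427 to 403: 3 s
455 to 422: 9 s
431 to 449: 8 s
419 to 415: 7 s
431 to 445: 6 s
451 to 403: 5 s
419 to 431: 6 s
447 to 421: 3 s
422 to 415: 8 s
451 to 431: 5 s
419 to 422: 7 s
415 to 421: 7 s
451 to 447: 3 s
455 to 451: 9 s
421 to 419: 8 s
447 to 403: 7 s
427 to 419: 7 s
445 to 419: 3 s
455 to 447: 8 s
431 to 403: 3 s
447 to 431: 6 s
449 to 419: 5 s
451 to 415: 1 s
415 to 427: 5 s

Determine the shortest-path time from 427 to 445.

Compare a few routes:
427 → 415 → 445: 5+7 = 12
427 → 419 → 445: 7+3 = 10
427 → 403 → 431 → 445: 3+3+6 = 12
Cheapest is 427 → 419 → 445 at 10 s.

10 s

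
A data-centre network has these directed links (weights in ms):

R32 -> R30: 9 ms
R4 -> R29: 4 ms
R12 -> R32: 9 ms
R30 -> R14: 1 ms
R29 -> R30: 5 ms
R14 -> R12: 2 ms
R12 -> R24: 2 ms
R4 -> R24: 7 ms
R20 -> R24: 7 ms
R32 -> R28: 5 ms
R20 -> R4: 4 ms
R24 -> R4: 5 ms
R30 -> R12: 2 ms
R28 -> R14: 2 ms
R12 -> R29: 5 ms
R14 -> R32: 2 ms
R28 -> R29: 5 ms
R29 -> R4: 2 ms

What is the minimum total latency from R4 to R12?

11 ms

Candidate routes:
R4 → R29 → R30 → R14 → R12: 4+5+1+2 = 12
R4 → R29 → R30 → R12: 4+5+2 = 11
The minimum is 11 ms via R4 → R29 → R30 → R12.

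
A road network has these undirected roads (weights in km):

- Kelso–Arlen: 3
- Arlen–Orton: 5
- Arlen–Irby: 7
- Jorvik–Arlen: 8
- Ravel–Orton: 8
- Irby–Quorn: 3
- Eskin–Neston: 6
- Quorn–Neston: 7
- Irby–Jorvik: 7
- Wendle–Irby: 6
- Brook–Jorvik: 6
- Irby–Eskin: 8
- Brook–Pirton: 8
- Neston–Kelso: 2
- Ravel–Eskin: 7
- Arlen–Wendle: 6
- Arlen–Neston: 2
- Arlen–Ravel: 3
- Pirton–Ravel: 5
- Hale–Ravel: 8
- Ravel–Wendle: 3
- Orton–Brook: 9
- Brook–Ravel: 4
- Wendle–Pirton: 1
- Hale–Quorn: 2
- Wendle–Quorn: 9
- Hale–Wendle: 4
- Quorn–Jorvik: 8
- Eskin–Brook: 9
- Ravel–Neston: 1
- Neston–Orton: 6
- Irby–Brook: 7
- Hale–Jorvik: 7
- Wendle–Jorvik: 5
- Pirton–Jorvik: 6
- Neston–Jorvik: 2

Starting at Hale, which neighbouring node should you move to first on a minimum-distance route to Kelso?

Candidate routes:
Hale–Wendle–Ravel–Neston–Kelso: 4+3+1+2 = 10
Hale–Quorn–Neston–Kelso: 2+7+2 = 11
Hale–Ravel–Neston–Kelso: 8+1+2 = 11
Cheapest is Hale–Wendle–Ravel–Neston–Kelso at 10 km.
So from Hale the first move is to Wendle.

Wendle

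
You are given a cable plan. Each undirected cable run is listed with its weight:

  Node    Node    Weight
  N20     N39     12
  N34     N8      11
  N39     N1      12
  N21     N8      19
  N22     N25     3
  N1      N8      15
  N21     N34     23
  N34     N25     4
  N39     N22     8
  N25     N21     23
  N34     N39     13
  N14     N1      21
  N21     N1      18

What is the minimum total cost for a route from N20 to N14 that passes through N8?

72

Best N20 to N8: N20 → N39 → N34 → N8 costing 36
Best N8 to N14: N8 → N1 → N14 costing 36
Total via N8: 36 + 36 = 72.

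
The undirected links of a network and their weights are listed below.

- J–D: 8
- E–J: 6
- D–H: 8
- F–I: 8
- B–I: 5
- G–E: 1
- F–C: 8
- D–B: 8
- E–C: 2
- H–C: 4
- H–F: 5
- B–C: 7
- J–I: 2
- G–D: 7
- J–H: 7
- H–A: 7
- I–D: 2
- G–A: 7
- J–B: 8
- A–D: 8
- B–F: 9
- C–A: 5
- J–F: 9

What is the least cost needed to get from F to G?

Compare a few routes:
F–C–E–G: 8+2+1 = 11
F–H–C–E–G: 5+4+2+1 = 12
F–J–E–G: 9+6+1 = 16
Cheapest is F–C–E–G at 11.

11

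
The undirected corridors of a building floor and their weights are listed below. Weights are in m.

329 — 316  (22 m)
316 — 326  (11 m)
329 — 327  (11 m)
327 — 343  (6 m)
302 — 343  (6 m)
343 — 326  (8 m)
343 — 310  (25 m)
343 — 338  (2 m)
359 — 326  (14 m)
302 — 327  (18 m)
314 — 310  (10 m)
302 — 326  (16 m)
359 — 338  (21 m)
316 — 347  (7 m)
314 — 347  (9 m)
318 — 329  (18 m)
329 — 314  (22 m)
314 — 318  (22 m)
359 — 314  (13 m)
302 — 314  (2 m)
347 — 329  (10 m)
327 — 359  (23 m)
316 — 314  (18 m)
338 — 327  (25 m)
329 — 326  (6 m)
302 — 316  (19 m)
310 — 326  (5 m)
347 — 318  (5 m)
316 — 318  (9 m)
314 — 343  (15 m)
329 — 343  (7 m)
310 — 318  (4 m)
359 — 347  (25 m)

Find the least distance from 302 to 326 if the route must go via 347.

Shortest 302→347: 302–314–347 = 11
Best 347 to 326: 347–318–310–326 costing 14
Total via 347: 11 + 14 = 25 m.

25 m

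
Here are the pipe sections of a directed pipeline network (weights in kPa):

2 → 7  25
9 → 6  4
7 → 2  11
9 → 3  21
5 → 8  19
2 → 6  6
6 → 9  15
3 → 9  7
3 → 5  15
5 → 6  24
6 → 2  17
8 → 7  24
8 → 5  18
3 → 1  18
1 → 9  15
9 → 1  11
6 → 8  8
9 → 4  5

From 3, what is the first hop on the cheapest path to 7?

Compare a few routes:
3 - 9 - 6 - 8 - 7: 7+4+8+24 = 43
3 - 5 - 8 - 7: 15+19+24 = 58
3 - 1 - 9 - 6 - 8 - 7: 18+15+4+8+24 = 69
3 - 9 - 6 - 2 - 7: 7+4+17+25 = 53
The minimum is 43 kPa via 3 - 9 - 6 - 8 - 7.
So from 3 the first move is to 9.

9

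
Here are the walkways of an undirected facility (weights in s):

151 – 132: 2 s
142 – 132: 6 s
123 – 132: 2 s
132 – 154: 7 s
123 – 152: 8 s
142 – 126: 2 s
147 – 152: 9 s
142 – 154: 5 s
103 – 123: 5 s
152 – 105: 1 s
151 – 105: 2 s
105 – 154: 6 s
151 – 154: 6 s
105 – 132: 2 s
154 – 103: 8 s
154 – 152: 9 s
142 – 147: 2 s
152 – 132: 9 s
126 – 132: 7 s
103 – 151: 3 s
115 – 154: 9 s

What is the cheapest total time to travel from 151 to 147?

Compare a few routes:
151 → 105 → 152 → 147: 2+1+9 = 12
151 → 132 → 142 → 147: 2+6+2 = 10
151 → 154 → 142 → 147: 6+5+2 = 13
151 → 105 → 132 → 142 → 147: 2+2+6+2 = 12
The minimum is 10 s via 151 → 132 → 142 → 147.

10 s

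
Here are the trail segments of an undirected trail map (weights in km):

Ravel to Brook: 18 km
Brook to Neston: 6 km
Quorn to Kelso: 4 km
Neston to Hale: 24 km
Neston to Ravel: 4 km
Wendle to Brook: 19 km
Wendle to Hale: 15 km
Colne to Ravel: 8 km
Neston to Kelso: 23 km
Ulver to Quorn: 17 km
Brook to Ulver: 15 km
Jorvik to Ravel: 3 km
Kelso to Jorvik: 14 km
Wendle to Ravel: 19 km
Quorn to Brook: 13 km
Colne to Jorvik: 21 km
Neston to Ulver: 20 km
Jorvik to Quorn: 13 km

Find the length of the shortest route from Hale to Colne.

36 km

Enumerating some paths:
Hale–Neston–Ravel–Colne: 24+4+8 = 36
Hale–Wendle–Ravel–Colne: 15+19+8 = 42
Hale–Wendle–Brook–Neston–Ravel–Colne: 15+19+6+4+8 = 52
The minimum is 36 km via Hale–Neston–Ravel–Colne.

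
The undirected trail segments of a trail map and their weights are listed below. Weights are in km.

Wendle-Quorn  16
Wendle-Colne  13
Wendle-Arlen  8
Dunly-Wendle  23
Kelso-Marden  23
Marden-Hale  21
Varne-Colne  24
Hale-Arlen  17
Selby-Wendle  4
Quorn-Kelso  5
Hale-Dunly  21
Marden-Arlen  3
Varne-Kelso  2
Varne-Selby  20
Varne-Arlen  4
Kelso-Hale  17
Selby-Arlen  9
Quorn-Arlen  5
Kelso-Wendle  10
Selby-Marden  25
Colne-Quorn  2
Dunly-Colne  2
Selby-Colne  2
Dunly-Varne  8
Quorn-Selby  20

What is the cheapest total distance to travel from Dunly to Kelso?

Candidate routes:
Dunly–Colne–Quorn–Kelso: 2+2+5 = 9
Dunly–Varne–Kelso: 8+2 = 10
The minimum is 9 km via Dunly–Colne–Quorn–Kelso.

9 km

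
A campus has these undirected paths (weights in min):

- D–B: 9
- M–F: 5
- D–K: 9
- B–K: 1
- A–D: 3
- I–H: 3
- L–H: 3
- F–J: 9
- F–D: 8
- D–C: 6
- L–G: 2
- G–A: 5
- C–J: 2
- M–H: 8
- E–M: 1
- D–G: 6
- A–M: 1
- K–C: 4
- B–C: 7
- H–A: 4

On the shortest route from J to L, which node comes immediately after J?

Candidate routes:
J - C - D - G - L: 2+6+6+2 = 16
J - C - D - A - H - L: 2+6+3+4+3 = 18
J - C - D - A - G - L: 2+6+3+5+2 = 18
Cheapest is J - C - D - G - L at 16 min.
So from J the first move is to C.

C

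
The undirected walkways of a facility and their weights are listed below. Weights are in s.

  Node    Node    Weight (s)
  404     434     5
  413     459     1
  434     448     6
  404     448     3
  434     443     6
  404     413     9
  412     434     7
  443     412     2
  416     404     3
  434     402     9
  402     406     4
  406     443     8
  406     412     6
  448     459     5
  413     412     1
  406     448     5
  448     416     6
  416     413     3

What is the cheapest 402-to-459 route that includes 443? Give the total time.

Best 402 to 443: 402–406–443 costing 12
Best 443 to 459: 443–412–413–459 costing 4
Total via 443: 12 + 4 = 16 s.

16 s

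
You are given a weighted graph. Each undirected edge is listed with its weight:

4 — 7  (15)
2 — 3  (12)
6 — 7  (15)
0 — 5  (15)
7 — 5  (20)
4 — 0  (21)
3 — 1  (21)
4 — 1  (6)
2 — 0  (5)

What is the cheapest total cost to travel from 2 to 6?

Enumerating some paths:
2 - 0 - 4 - 7 - 6: 5+21+15+15 = 56
2 - 3 - 1 - 4 - 0 - 5 - 7 - 6: 12+21+6+21+15+20+15 = 110
2 - 0 - 5 - 7 - 6: 5+15+20+15 = 55
2 - 3 - 1 - 4 - 7 - 6: 12+21+6+15+15 = 69
The minimum is 55 via 2 - 0 - 5 - 7 - 6.

55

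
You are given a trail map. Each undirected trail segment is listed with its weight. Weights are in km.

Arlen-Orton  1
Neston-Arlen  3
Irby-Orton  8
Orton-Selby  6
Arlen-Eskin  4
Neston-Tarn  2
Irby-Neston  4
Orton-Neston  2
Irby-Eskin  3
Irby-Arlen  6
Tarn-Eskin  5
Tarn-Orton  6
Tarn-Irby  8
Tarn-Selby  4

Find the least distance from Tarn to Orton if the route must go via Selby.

Best Tarn to Selby: Tarn–Selby costing 4
Best Selby to Orton: Selby–Orton costing 6
Total via Selby: 4 + 6 = 10 km.

10 km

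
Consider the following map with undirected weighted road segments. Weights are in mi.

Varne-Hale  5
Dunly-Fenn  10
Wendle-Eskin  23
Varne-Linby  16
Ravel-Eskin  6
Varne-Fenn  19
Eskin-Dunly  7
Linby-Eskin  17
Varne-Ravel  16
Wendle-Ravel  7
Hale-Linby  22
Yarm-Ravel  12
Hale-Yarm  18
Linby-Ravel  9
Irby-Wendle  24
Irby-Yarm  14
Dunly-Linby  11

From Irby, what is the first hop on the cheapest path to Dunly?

Yarm

Candidate routes:
Irby–Wendle–Ravel–Eskin–Dunly: 24+7+6+7 = 44
Irby–Yarm–Ravel–Eskin–Dunly: 14+12+6+7 = 39
Cheapest is Irby–Yarm–Ravel–Eskin–Dunly at 39 mi.
So from Irby the first move is to Yarm.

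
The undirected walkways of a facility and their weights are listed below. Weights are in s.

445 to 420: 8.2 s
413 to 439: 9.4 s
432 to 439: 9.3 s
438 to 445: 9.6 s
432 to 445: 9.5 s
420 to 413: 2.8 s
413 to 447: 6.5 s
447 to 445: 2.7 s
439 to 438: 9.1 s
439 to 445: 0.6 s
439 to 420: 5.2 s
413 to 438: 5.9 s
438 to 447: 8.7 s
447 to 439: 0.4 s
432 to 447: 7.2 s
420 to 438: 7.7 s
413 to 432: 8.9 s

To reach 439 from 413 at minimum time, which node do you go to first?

447

Candidate routes:
413 → 447 → 439: 6.5+0.4 = 6.9
413 → 420 → 439: 2.8+5.2 = 8
The minimum is 6.9 s via 413 → 447 → 439.
So from 413 the first move is to 447.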